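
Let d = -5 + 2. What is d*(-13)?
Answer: 39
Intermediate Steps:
d = -3
d*(-13) = -3*(-13) = 39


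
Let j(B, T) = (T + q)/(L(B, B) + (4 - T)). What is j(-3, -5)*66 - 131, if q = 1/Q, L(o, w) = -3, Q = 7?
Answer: -1291/7 ≈ -184.43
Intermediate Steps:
q = ⅐ (q = 1/7 = ⅐ ≈ 0.14286)
j(B, T) = (⅐ + T)/(1 - T) (j(B, T) = (T + ⅐)/(-3 + (4 - T)) = (⅐ + T)/(1 - T))
j(-3, -5)*66 - 131 = ((-⅐ - 1*(-5))/(-1 - 5))*66 - 131 = ((-⅐ + 5)/(-6))*66 - 131 = -⅙*34/7*66 - 131 = -17/21*66 - 131 = -374/7 - 131 = -1291/7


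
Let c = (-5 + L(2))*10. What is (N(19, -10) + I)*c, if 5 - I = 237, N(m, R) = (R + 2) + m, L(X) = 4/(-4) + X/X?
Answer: 11050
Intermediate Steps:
L(X) = 0 (L(X) = 4*(-¼) + 1 = -1 + 1 = 0)
N(m, R) = 2 + R + m (N(m, R) = (2 + R) + m = 2 + R + m)
c = -50 (c = (-5 + 0)*10 = -5*10 = -50)
I = -232 (I = 5 - 1*237 = 5 - 237 = -232)
(N(19, -10) + I)*c = ((2 - 10 + 19) - 232)*(-50) = (11 - 232)*(-50) = -221*(-50) = 11050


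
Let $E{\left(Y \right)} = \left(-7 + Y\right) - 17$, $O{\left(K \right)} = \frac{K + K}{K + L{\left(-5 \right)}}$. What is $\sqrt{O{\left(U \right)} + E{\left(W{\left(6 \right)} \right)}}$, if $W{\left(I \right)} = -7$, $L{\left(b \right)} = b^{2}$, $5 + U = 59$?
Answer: $\frac{i \sqrt{184939}}{79} \approx 5.4436 i$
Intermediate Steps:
$U = 54$ ($U = -5 + 59 = 54$)
$O{\left(K \right)} = \frac{2 K}{25 + K}$ ($O{\left(K \right)} = \frac{K + K}{K + \left(-5\right)^{2}} = \frac{2 K}{K + 25} = \frac{2 K}{25 + K}$)
$E{\left(Y \right)} = -24 + Y$
$\sqrt{O{\left(U \right)} + E{\left(W{\left(6 \right)} \right)}} = \sqrt{2 \cdot 54 \frac{1}{25 + 54} - 31} = \sqrt{2 \cdot 54 \cdot \frac{1}{79} - 31} = \sqrt{\frac{108}{79} - 31} = \sqrt{- \frac{2341}{79}} = \frac{i \sqrt{184939}}{79}$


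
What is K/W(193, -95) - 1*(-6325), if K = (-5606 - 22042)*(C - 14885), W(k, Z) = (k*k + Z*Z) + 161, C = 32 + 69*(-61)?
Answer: 820727551/46435 ≈ 17675.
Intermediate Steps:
C = -4177 (C = 32 - 4209 = -4177)
W(k, Z) = 161 + Z**2 + k**2 (W(k, Z) = (k**2 + Z**2) + 161 = (Z**2 + k**2) + 161 = 161 + Z**2 + k**2)
K = 527026176 (K = (-5606 - 22042)*(-4177 - 14885) = -27648*(-19062) = 527026176)
K/W(193, -95) - 1*(-6325) = 527026176/(161 + (-95)**2 + 193**2) - 1*(-6325) = 527026176/(161 + 9025 + 37249) + 6325 = 527026176/46435 + 6325 = 820727551/46435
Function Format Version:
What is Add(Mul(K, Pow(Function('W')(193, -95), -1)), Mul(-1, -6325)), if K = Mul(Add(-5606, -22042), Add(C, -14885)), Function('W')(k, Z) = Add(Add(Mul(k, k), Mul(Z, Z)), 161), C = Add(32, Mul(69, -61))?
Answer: Rational(820727551, 46435) ≈ 17675.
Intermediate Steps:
C = -4177 (C = Add(32, -4209) = -4177)
Function('W')(k, Z) = Add(161, Pow(Z, 2), Pow(k, 2)) (Function('W')(k, Z) = Add(Add(Pow(k, 2), Pow(Z, 2)), 161) = Add(Add(Pow(Z, 2), Pow(k, 2)), 161) = Add(161, Pow(Z, 2), Pow(k, 2)))
K = 527026176 (K = Mul(Add(-5606, -22042), Add(-4177, -14885)) = Mul(-27648, -19062) = 527026176)
Add(Mul(K, Pow(Function('W')(193, -95), -1)), Mul(-1, -6325)) = Add(Mul(527026176, Pow(Add(161, Pow(-95, 2), Pow(193, 2)), -1)), Mul(-1, -6325)) = Add(Mul(527026176, Pow(Add(161, 9025, 37249), -1)), 6325) = Add(Mul(527026176, Pow(46435, -1)), 6325) = Add(Mul(527026176, Rational(1, 46435)), 6325) = Add(Rational(527026176, 46435), 6325) = Rational(820727551, 46435)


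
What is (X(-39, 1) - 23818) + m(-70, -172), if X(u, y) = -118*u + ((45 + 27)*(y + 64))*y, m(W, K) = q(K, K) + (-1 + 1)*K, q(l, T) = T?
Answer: -14708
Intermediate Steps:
m(W, K) = K (m(W, K) = K + (-1 + 1)*K = K + 0*K = K + 0 = K)
X(u, y) = -118*u + y*(4608 + 72*y) (X(u, y) = -118*u + (72*(64 + y))*y = -118*u + (4608 + 72*y)*y = -118*u + y*(4608 + 72*y))
(X(-39, 1) - 23818) + m(-70, -172) = ((-118*(-39) + 72*1² + 4608*1) - 23818) - 172 = ((4602 + 72*1 + 4608) - 23818) - 172 = ((4602 + 72 + 4608) - 23818) - 172 = (9282 - 23818) - 172 = -14536 - 172 = -14708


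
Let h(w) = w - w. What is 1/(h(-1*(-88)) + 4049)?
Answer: 1/4049 ≈ 0.00024697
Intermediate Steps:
h(w) = 0
1/(h(-1*(-88)) + 4049) = 1/(0 + 4049) = 1/4049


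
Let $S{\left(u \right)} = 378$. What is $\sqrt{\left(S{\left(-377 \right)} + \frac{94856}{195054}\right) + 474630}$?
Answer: $\frac{2 \sqrt{1129512672227847}}{97527} \approx 689.21$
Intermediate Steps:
$\sqrt{\left(S{\left(-377 \right)} + \frac{94856}{195054}\right) + 474630} = \sqrt{\left(378 + \frac{94856}{195054}\right) + 474630} = \sqrt{\left(378 + 94856 \cdot \frac{1}{195054}\right) + 474630} = \sqrt{\left(378 + \frac{47428}{97527}\right) + 474630} = \sqrt{\frac{36912634}{97527} + 474630} = \sqrt{\frac{46326152644}{97527}} = \frac{2 \sqrt{1129512672227847}}{97527}$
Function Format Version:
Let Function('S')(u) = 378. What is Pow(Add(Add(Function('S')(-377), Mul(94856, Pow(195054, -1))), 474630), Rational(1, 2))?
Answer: Mul(Rational(2, 97527), Pow(1129512672227847, Rational(1, 2))) ≈ 689.21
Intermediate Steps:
Pow(Add(Add(Function('S')(-377), Mul(94856, Pow(195054, -1))), 474630), Rational(1, 2)) = Pow(Add(Add(378, Mul(94856, Pow(195054, -1))), 474630), Rational(1, 2)) = Pow(Add(Add(378, Mul(94856, Rational(1, 195054))), 474630), Rational(1, 2)) = Pow(Add(Add(378, Rational(47428, 97527)), 474630), Rational(1, 2)) = Pow(Add(Rational(36912634, 97527), 474630), Rational(1, 2)) = Pow(Rational(46326152644, 97527), Rational(1, 2)) = Mul(Rational(2, 97527), Pow(1129512672227847, Rational(1, 2)))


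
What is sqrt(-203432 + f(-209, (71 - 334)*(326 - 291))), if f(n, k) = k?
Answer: I*sqrt(212637) ≈ 461.13*I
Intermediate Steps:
sqrt(-203432 + f(-209, (71 - 334)*(326 - 291))) = sqrt(-203432 + (71 - 334)*(326 - 291)) = sqrt(-203432 - 263*35) = sqrt(-203432 - 9205) = sqrt(-212637) = I*sqrt(212637)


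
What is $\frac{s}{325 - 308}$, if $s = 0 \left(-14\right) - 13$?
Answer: $- \frac{13}{17} \approx -0.76471$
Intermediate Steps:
$s = -13$ ($s = 0 - 13 = -13$)
$\frac{s}{325 - 308} = - \frac{13}{325 - 308} = - \frac{13}{17}$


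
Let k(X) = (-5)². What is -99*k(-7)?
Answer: -2475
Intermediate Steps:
k(X) = 25
-99*k(-7) = -99*25 = -2475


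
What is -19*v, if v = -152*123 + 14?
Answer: 354958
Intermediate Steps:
v = -18682 (v = -18696 + 14 = -18682)
-19*v = -19*(-18682) = 354958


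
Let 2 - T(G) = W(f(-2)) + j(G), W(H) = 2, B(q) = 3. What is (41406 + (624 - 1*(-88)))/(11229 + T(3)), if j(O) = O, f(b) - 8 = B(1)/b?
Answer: 21059/5613 ≈ 3.7518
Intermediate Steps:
f(b) = 8 + 3/b
T(G) = -G (T(G) = 2 - (2 + G) = 2 + (-2 - G) = -G)
(41406 + (624 - 1*(-88)))/(11229 + T(3)) = (41406 + (624 - 1*(-88)))/(11229 - 1*3) = (41406 + (624 + 88))/(11229 - 3) = (41406 + 712)/11226 = 42118*(1/11226) = 21059/5613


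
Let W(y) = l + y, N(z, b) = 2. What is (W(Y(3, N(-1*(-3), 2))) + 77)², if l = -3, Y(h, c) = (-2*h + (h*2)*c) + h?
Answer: 6889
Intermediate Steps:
Y(h, c) = -h + 2*c*h (Y(h, c) = (-2*h + (2*h)*c) + h = (-2*h + 2*c*h) + h = -h + 2*c*h)
W(y) = -3 + y
(W(Y(3, N(-1*(-3), 2))) + 77)² = ((-3 + 3*(-1 + 2*2)) + 77)² = ((-3 + 3*(-1 + 4)) + 77)² = ((-3 + 3*3) + 77)² = ((-3 + 9) + 77)² = (6 + 77)² = 83² = 6889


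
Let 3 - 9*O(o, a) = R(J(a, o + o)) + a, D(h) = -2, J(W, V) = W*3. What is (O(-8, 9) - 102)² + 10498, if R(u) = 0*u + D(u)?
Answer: 1700422/81 ≈ 20993.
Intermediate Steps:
J(W, V) = 3*W
R(u) = -2 (R(u) = 0*u - 2 = 0 - 2 = -2)
O(o, a) = 5/9 - a/9 (O(o, a) = ⅓ - (-2 + a)/9 = ⅓ + (2/9 - a/9) = 5/9 - a/9)
(O(-8, 9) - 102)² + 10498 = ((5/9 - ⅑*9) - 102)² + 10498 = ((5/9 - 1) - 102)² + 10498 = (-4/9 - 102)² + 10498 = (-922/9)² + 10498 = 850084/81 + 10498 = 1700422/81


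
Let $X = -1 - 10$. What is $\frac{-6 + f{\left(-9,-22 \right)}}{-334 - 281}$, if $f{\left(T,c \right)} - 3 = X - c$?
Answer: $- \frac{8}{615} \approx -0.013008$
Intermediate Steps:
$X = -11$ ($X = -1 - 10 = -11$)
$f{\left(T,c \right)} = -8 - c$ ($f{\left(T,c \right)} = 3 - \left(11 + c\right) = -8 - c$)
$\frac{-6 + f{\left(-9,-22 \right)}}{-334 - 281} = \frac{-6 - -14}{-334 - 281} = \frac{-6 + \left(-8 + 22\right)}{-615} = \left(-6 + 14\right) \left(- \frac{1}{615}\right) = 8 \left(- \frac{1}{615}\right) = - \frac{8}{615}$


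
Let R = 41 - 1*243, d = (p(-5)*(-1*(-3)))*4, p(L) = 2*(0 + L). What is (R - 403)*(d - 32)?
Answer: 91960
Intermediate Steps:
p(L) = 2*L
d = -120 (d = ((2*(-5))*(-1*(-3)))*4 = -10*3*4 = -30*4 = -120)
R = -202 (R = 41 - 243 = -202)
(R - 403)*(d - 32) = (-202 - 403)*(-120 - 32) = -605*(-152) = 91960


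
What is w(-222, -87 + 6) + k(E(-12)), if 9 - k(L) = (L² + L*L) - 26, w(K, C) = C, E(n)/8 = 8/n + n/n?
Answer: -542/9 ≈ -60.222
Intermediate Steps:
E(n) = 8 + 64/n (E(n) = 8*(8/n + n/n) = 8*(8/n + 1) = 8*(1 + 8/n) = 8 + 64/n)
k(L) = 35 - 2*L² (k(L) = 9 - ((L² + L*L) - 26) = 9 - ((L² + L²) - 26) = 9 - (2*L² - 26) = 9 - (-26 + 2*L²) = 9 + (26 - 2*L²) = 35 - 2*L²)
w(-222, -87 + 6) + k(E(-12)) = (-87 + 6) + (35 - 2*(8 + 64/(-12))²) = -81 + (35 - 2*(8 + 64*(-1/12))²) = -81 + (35 - 2*(8 - 16/3)²) = -81 + (35 - 2*(8/3)²) = -81 + (35 - 2*64/9) = -81 + (35 - 128/9) = -81 + 187/9 = -542/9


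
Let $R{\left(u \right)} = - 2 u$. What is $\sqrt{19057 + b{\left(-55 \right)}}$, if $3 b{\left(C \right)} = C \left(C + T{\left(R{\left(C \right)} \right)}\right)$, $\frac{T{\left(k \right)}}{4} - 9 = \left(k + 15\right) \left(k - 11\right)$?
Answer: $\frac{2 i \sqrt{1998213}}{3} \approx 942.39 i$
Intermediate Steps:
$T{\left(k \right)} = 36 + 4 \left(-11 + k\right) \left(15 + k\right)$ ($T{\left(k \right)} = 36 + 4 \left(k + 15\right) \left(k - 11\right) = 36 + 4 \left(15 + k\right) \left(-11 + k\right) = 36 + 4 \left(-11 + k\right) \left(15 + k\right)$)
$b{\left(C \right)} = \frac{C \left(-624 - 31 C + 16 C^{2}\right)}{3}$ ($b{\left(C \right)} = \frac{C \left(C + \left(-624 + 4 \left(- 2 C\right)^{2} + 16 \left(- 2 C\right)\right)\right)}{3} = \frac{C \left(C - \left(624 + 32 C - 16 C^{2}\right)\right)}{3} = \frac{C \left(C - \left(624 - 16 C^{2} + 32 C\right)\right)}{3} = \frac{C \left(-624 - 31 C + 16 C^{2}\right)}{3}$)
$\sqrt{19057 + b{\left(-55 \right)}} = \sqrt{19057 + \frac{1}{3} \left(-55\right) \left(-624 - -1705 + 16 \left(-55\right)^{2}\right)} = \sqrt{19057 + \frac{1}{3} \left(-55\right) \left(-624 + 1705 + 16 \cdot 3025\right)} = \sqrt{19057 + \frac{1}{3} \left(-55\right) \left(-624 + 1705 + 48400\right)} = \sqrt{19057 + \frac{1}{3} \left(-55\right) 49481} = \sqrt{19057 - \frac{2721455}{3}} = \sqrt{- \frac{2664284}{3}} = \frac{2 i \sqrt{1998213}}{3}$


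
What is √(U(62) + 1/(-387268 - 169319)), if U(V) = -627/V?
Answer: I*√1338082574283526/11502798 ≈ 3.1801*I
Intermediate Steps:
√(U(62) + 1/(-387268 - 169319)) = √(-627/62 + 1/(-387268 - 169319)) = √(-627*1/62 + 1/(-556587)) = √(-627/62 - 1/556587) = √(-348980111/34508394) = I*√1338082574283526/11502798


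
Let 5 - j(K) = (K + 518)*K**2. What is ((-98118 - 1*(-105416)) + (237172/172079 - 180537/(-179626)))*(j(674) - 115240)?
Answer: -122216881561310111502849/30909862454 ≈ -3.9540e+12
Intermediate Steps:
j(K) = 5 - K**2*(518 + K) (j(K) = 5 - (K + 518)*K**2 = 5 - (518 + K)*K**2 = 5 - K**2*(518 + K))
((-98118 - 1*(-105416)) + (237172/172079 - 180537/(-179626)))*(j(674) - 115240) = ((-98118 - 1*(-105416)) + (237172/172079 - 180537/(-179626)))*((5 - 1*674**3 - 518*674**2) - 115240) = ((-98118 + 105416) + (237172*(1/172079) - 180537*(-1/179626)))*((5 - 1*306182024 - 518*454276) - 115240) = (7298 + (237172/172079 + 180537/179626))*((5 - 306182024 - 235314968) - 115240) = (7298 + 73668884095/30909862454)*(-541496987 - 115240) = (225653845073387/30909862454)*(-541612227) = -122216881561310111502849/30909862454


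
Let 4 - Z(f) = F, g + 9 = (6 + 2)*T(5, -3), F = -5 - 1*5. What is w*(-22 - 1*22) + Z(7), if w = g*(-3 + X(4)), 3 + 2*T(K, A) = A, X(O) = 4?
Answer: 1466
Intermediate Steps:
T(K, A) = -3/2 + A/2
F = -10 (F = -5 - 5 = -10)
g = -33 (g = -9 + (6 + 2)*(-3/2 + (½)*(-3)) = -9 + 8*(-3/2 - 3/2) = -9 + 8*(-3) = -9 - 24 = -33)
Z(f) = 14 (Z(f) = 4 - 1*(-10) = 4 + 10 = 14)
w = -33 (w = -33*(-3 + 4) = -33*1 = -33)
w*(-22 - 1*22) + Z(7) = -33*(-22 - 1*22) + 14 = -33*(-22 - 22) + 14 = -33*(-44) + 14 = 1452 + 14 = 1466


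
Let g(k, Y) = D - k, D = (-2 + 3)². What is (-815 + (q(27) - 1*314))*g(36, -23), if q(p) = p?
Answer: 38570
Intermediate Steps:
D = 1 (D = 1² = 1)
g(k, Y) = 1 - k
(-815 + (q(27) - 1*314))*g(36, -23) = (-815 + (27 - 1*314))*(1 - 1*36) = (-815 + (27 - 314))*(1 - 36) = (-815 - 287)*(-35) = -1102*(-35) = 38570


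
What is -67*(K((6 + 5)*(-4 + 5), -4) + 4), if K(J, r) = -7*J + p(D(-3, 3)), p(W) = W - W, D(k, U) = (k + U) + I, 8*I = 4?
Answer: 4891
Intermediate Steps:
I = ½ (I = (⅛)*4 = ½ ≈ 0.50000)
D(k, U) = ½ + U + k (D(k, U) = (k + U) + ½ = (U + k) + ½ = ½ + U + k)
p(W) = 0
K(J, r) = -7*J (K(J, r) = -7*J + 0 = -7*J)
-67*(K((6 + 5)*(-4 + 5), -4) + 4) = -67*(-7*(6 + 5)*(-4 + 5) + 4) = -67*(-77 + 4) = -67*(-73) = 4891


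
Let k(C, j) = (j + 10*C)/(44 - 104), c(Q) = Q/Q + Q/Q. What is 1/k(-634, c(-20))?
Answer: 30/3169 ≈ 0.0094667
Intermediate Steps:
c(Q) = 2 (c(Q) = 1 + 1 = 2)
k(C, j) = -C/6 - j/60 (k(C, j) = (j + 10*C)/(-60) = (j + 10*C)*(-1/60) = -C/6 - j/60)
1/k(-634, c(-20)) = 1/(-⅙*(-634) - 1/60*2) = 1/(317/3 - 1/30) = 1/(3169/30) = 30/3169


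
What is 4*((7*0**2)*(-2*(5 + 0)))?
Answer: 0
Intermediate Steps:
4*((7*0**2)*(-2*(5 + 0))) = 4*((7*0)*(-2*5)) = 4*(0*(-10)) = 4*0 = 0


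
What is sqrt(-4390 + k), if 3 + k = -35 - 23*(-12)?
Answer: 2*I*sqrt(1038) ≈ 64.436*I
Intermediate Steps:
k = 238 (k = -3 + (-35 - 23*(-12)) = -3 + (-35 + 276) = -3 + 241 = 238)
sqrt(-4390 + k) = sqrt(-4390 + 238) = sqrt(-4152) = 2*I*sqrt(1038)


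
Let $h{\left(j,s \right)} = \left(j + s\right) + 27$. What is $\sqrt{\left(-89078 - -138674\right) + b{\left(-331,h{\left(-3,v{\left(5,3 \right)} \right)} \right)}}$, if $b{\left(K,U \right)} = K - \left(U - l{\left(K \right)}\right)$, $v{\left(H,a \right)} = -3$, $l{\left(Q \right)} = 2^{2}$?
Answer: $36 \sqrt{38} \approx 221.92$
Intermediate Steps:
$l{\left(Q \right)} = 4$
$h{\left(j,s \right)} = 27 + j + s$
$b{\left(K,U \right)} = 4 + K - U$ ($b{\left(K,U \right)} = K - \left(-4 + U\right) = 4 + K - U$)
$\sqrt{\left(-89078 - -138674\right) + b{\left(-331,h{\left(-3,v{\left(5,3 \right)} \right)} \right)}} = \sqrt{\left(-89078 - -138674\right) - 348} = \sqrt{\left(-89078 + 138674\right) - 348} = \sqrt{49596 - 348} = \sqrt{49248} = 36 \sqrt{38}$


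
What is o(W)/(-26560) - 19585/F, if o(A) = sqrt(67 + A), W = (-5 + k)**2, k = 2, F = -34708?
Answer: 19585/34708 - sqrt(19)/13280 ≈ 0.56395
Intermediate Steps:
W = 9 (W = (-5 + 2)**2 = (-3)**2 = 9)
o(W)/(-26560) - 19585/F = sqrt(67 + 9)/(-26560) - 19585/(-34708) = sqrt(76)*(-1/26560) - 19585*(-1/34708) = (2*sqrt(19))*(-1/26560) + 19585/34708 = -sqrt(19)/13280 + 19585/34708 = 19585/34708 - sqrt(19)/13280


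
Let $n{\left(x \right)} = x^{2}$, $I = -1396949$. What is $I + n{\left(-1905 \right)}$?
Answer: $2232076$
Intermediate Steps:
$I + n{\left(-1905 \right)} = -1396949 + \left(-1905\right)^{2} = -1396949 + 3629025 = 2232076$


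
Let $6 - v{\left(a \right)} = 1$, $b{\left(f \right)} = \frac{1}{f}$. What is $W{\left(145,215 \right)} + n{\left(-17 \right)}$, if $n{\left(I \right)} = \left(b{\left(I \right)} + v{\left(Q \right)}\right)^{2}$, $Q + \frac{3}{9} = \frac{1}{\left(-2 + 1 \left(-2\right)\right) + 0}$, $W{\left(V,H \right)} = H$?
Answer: $\frac{69191}{289} \approx 239.42$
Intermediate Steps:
$Q = - \frac{7}{12}$ ($Q = - \frac{1}{3} + \frac{1}{\left(-2 + 1 \left(-2\right)\right) + 0} = - \frac{1}{3} + \frac{1}{\left(-2 - 2\right) + 0} = - \frac{1}{3} + \frac{1}{-4 + 0} = - \frac{1}{3} + \frac{1}{-4} = - \frac{1}{3} - \frac{1}{4} = - \frac{7}{12} \approx -0.58333$)
$v{\left(a \right)} = 5$ ($v{\left(a \right)} = 6 - 1 = 5$)
$n{\left(I \right)} = \left(5 + \frac{1}{I}\right)^{2}$ ($n{\left(I \right)} = \left(\frac{1}{I} + 5\right)^{2} = \left(5 + \frac{1}{I}\right)^{2}$)
$W{\left(145,215 \right)} + n{\left(-17 \right)} = 215 + \frac{\left(1 + 5 \left(-17\right)\right)^{2}}{289} = 215 + \frac{\left(1 - 85\right)^{2}}{289} = 215 + \frac{\left(-84\right)^{2}}{289} = 215 + \frac{1}{289} \cdot 7056 = 215 + \frac{7056}{289} = \frac{69191}{289}$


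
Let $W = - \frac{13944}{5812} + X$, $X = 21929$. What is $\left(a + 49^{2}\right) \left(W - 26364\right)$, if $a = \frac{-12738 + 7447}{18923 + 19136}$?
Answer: $- \frac{589139984029088}{55299727} \approx -1.0654 \cdot 10^{7}$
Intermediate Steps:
$a = - \frac{5291}{38059} \approx -0.13902$
$W = \frac{31859351}{1453}$ ($W = - \frac{13944}{5812} + 21929 = \left(-13944\right) \frac{1}{5812} + 21929 = - \frac{3486}{1453} + 21929 = \frac{31859351}{1453} \approx 21927.0$)
$\left(a + 49^{2}\right) \left(W - 26364\right) = \left(- \frac{5291}{38059} + 49^{2}\right) \left(\frac{31859351}{1453} - 26364\right) = \left(- \frac{5291}{38059} + 2401\right) \left(- \frac{6447541}{1453}\right) = \frac{91374368}{38059} \left(- \frac{6447541}{1453}\right) = - \frac{589139984029088}{55299727}$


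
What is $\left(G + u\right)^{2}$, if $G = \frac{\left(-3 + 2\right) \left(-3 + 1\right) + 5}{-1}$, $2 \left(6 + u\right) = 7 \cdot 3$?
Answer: $\frac{25}{4} \approx 6.25$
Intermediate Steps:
$u = \frac{9}{2}$ ($u = -6 + \frac{7 \cdot 3}{2} = -6 + \frac{1}{2} \cdot 21 = -6 + \frac{21}{2} = \frac{9}{2} \approx 4.5$)
$G = -7$ ($G = \left(\left(-1\right) \left(-2\right) + 5\right) \left(-1\right) = \left(2 + 5\right) \left(-1\right) = 7 \left(-1\right) = -7$)
$\left(G + u\right)^{2} = \left(-7 + \frac{9}{2}\right)^{2} = \left(- \frac{5}{2}\right)^{2} = \frac{25}{4}$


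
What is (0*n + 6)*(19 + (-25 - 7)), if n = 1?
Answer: -78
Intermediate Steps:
(0*n + 6)*(19 + (-25 - 7)) = (0*1 + 6)*(19 + (-25 - 7)) = (0 + 6)*(19 - 32) = 6*(-13) = -78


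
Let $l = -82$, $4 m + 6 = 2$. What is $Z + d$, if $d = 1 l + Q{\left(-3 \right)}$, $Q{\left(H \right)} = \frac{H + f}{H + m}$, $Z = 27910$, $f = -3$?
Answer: $\frac{55659}{2} \approx 27830.0$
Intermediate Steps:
$m = -1$ ($m = - \frac{3}{2} + \frac{1}{4} \cdot 2 = - \frac{3}{2} + \frac{1}{2} = -1$)
$Q{\left(H \right)} = \frac{-3 + H}{-1 + H}$ ($Q{\left(H \right)} = \frac{H - 3}{H - 1} = \frac{-3 + H}{-1 + H}$)
$d = - \frac{161}{2}$ ($d = 1 \left(-82\right) + \frac{-3 - 3}{-1 - 3} = -82 + \frac{1}{-4} \left(-6\right) = -82 - - \frac{3}{2} = -82 + \frac{3}{2} = - \frac{161}{2} \approx -80.5$)
$Z + d = 27910 - \frac{161}{2} = \frac{55659}{2}$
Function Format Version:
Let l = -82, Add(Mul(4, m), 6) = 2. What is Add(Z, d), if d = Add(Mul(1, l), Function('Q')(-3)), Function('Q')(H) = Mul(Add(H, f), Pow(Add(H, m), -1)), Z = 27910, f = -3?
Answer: Rational(55659, 2) ≈ 27830.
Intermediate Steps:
m = -1 (m = Add(Rational(-3, 2), Mul(Rational(1, 4), 2)) = Add(Rational(-3, 2), Rational(1, 2)) = -1)
Function('Q')(H) = Mul(Pow(Add(-1, H), -1), Add(-3, H)) (Function('Q')(H) = Mul(Add(H, -3), Pow(Add(H, -1), -1)) = Mul(Add(-3, H), Pow(Add(-1, H), -1)) = Mul(Pow(Add(-1, H), -1), Add(-3, H)))
d = Rational(-161, 2) (d = Add(Mul(1, -82), Mul(Pow(Add(-1, -3), -1), Add(-3, -3))) = Add(-82, Mul(Pow(-4, -1), -6)) = Add(-82, Mul(Rational(-1, 4), -6)) = Add(-82, Rational(3, 2)) = Rational(-161, 2) ≈ -80.500)
Add(Z, d) = Add(27910, Rational(-161, 2)) = Rational(55659, 2)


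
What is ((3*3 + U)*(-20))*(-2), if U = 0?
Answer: 360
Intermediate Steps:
((3*3 + U)*(-20))*(-2) = ((3*3 + 0)*(-20))*(-2) = ((9 + 0)*(-20))*(-2) = (9*(-20))*(-2) = -180*(-2) = 360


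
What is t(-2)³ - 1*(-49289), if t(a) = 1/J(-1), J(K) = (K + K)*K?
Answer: 394313/8 ≈ 49289.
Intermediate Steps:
J(K) = 2*K² (J(K) = (2*K)*K = 2*K²)
t(a) = ½ (t(a) = 1/(2*(-1)²) = 1/(2*1) = 1/2 = ½)
t(-2)³ - 1*(-49289) = (½)³ - 1*(-49289) = ⅛ + 49289 = 394313/8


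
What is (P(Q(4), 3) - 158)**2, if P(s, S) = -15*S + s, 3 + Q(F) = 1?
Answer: 42025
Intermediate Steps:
Q(F) = -2 (Q(F) = -3 + 1 = -2)
P(s, S) = s - 15*S
(P(Q(4), 3) - 158)**2 = ((-2 - 15*3) - 158)**2 = ((-2 - 45) - 158)**2 = (-47 - 158)**2 = (-205)**2 = 42025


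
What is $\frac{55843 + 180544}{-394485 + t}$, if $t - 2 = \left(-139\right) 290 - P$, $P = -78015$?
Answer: $- \frac{236387}{356778} \approx -0.66256$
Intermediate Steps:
$t = 37707$ ($t = 2 - -37705 = 2 + \left(-40310 + 78015\right) = 2 + 37705 = 37707$)
$\frac{55843 + 180544}{-394485 + t} = \frac{55843 + 180544}{-394485 + 37707} = \frac{236387}{-356778} = 236387 \left(- \frac{1}{356778}\right) = - \frac{236387}{356778}$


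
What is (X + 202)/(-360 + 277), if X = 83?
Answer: -285/83 ≈ -3.4337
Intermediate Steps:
(X + 202)/(-360 + 277) = (83 + 202)/(-360 + 277) = 285/(-83) = 285*(-1/83) = -285/83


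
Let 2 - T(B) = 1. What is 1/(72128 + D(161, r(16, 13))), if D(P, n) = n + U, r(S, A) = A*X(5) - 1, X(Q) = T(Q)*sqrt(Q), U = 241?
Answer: 72368/5237126579 - 13*sqrt(5)/5237126579 ≈ 1.3813e-5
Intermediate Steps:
T(B) = 1 (T(B) = 2 - 1*1 = 2 - 1 = 1)
X(Q) = sqrt(Q) (X(Q) = 1*sqrt(Q) = sqrt(Q))
r(S, A) = -1 + A*sqrt(5) (r(S, A) = A*sqrt(5) - 1 = -1 + A*sqrt(5))
D(P, n) = 241 + n (D(P, n) = n + 241 = 241 + n)
1/(72128 + D(161, r(16, 13))) = 1/(72128 + (241 + (-1 + 13*sqrt(5)))) = 1/(72128 + (240 + 13*sqrt(5))) = 1/(72368 + 13*sqrt(5))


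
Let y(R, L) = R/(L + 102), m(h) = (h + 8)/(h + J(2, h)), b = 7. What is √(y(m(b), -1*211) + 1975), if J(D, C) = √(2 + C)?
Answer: √93859246/218 ≈ 44.441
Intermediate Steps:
m(h) = (8 + h)/(h + √(2 + h)) (m(h) = (h + 8)/(h + √(2 + h)) = (8 + h)/(h + √(2 + h)))
y(R, L) = R/(102 + L)
√(y(m(b), -1*211) + 1975) = √(((8 + 7)/(7 + √(2 + 7)))/(102 - 1*211) + 1975) = √((15/(7 + √9))/(102 - 211) + 1975) = √((15/(7 + 3))/(-109) + 1975) = √((15/10)*(-1/109) + 1975) = √(((⅒)*15)*(-1/109) + 1975) = √((3/2)*(-1/109) + 1975) = √(-3/218 + 1975) = √(430547/218) = √93859246/218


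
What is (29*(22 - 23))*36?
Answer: -1044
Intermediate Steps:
(29*(22 - 23))*36 = (29*(-1))*36 = -29*36 = -1044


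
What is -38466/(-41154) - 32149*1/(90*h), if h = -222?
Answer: 348601771/137042820 ≈ 2.5437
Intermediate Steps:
-38466/(-41154) - 32149*1/(90*h) = -38466/(-41154) - 32149/((-222*90)) = -38466*(-1/41154) - 32149/(-19980) = 6411/6859 - 32149*(-1/19980) = 6411/6859 + 32149/19980 = 348601771/137042820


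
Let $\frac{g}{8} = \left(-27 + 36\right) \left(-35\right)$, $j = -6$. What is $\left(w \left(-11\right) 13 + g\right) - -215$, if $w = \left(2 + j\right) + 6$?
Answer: $-2591$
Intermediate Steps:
$w = 2$ ($w = \left(2 - 6\right) + 6 = -4 + 6 = 2$)
$g = -2520$ ($g = 8 \left(-27 + 36\right) \left(-35\right) = 8 \cdot 9 \left(-35\right) = 8 \left(-315\right) = -2520$)
$\left(w \left(-11\right) 13 + g\right) - -215 = \left(2 \left(-11\right) 13 - 2520\right) - -215 = \left(\left(-22\right) 13 - 2520\right) + \left(225 - 10\right) = \left(-286 - 2520\right) + 215 = -2806 + 215 = -2591$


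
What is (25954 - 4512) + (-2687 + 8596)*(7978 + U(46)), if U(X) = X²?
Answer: 59666888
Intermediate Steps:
(25954 - 4512) + (-2687 + 8596)*(7978 + U(46)) = (25954 - 4512) + (-2687 + 8596)*(7978 + 46²) = 21442 + 5909*(7978 + 2116) = 21442 + 5909*10094 = 21442 + 59645446 = 59666888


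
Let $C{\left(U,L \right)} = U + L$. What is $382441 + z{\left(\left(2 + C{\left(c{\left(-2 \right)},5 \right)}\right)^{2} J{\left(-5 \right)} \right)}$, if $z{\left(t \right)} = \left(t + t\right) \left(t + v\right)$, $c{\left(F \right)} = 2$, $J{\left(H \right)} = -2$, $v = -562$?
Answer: $617017$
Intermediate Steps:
$C{\left(U,L \right)} = L + U$
$z{\left(t \right)} = 2 t \left(-562 + t\right)$ ($z{\left(t \right)} = \left(t + t\right) \left(t - 562\right) = 2 t \left(-562 + t\right)$)
$382441 + z{\left(\left(2 + C{\left(c{\left(-2 \right)},5 \right)}\right)^{2} J{\left(-5 \right)} \right)} = 382441 + 2 \left(2 + \left(5 + 2\right)\right)^{2} \left(-2\right) \left(-562 + \left(2 + \left(5 + 2\right)\right)^{2} \left(-2\right)\right) = 382441 + 2 \left(2 + 7\right)^{2} \left(-2\right) \left(-562 + \left(2 + 7\right)^{2} \left(-2\right)\right) = 382441 + 2 \cdot 9^{2} \left(-2\right) \left(-562 + 9^{2} \left(-2\right)\right) = 382441 + 2 \cdot 81 \left(-2\right) \left(-562 + 81 \left(-2\right)\right) = 382441 + 2 \left(-162\right) \left(-562 - 162\right) = 382441 + 2 \left(-162\right) \left(-724\right) = 382441 + 234576 = 617017$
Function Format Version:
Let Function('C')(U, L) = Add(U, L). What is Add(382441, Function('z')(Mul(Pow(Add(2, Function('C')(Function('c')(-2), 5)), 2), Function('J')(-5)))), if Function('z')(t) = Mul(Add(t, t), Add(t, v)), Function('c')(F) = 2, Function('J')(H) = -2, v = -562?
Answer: 617017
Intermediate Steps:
Function('C')(U, L) = Add(L, U)
Function('z')(t) = Mul(2, t, Add(-562, t)) (Function('z')(t) = Mul(Add(t, t), Add(t, -562)) = Mul(Mul(2, t), Add(-562, t)) = Mul(2, t, Add(-562, t)))
Add(382441, Function('z')(Mul(Pow(Add(2, Function('C')(Function('c')(-2), 5)), 2), Function('J')(-5)))) = Add(382441, Mul(2, Mul(Pow(Add(2, Add(5, 2)), 2), -2), Add(-562, Mul(Pow(Add(2, Add(5, 2)), 2), -2)))) = Add(382441, Mul(2, Mul(Pow(Add(2, 7), 2), -2), Add(-562, Mul(Pow(Add(2, 7), 2), -2)))) = Add(382441, Mul(2, Mul(Pow(9, 2), -2), Add(-562, Mul(Pow(9, 2), -2)))) = Add(382441, Mul(2, Mul(81, -2), Add(-562, Mul(81, -2)))) = Add(382441, Mul(2, -162, Add(-562, -162))) = Add(382441, Mul(2, -162, -724)) = Add(382441, 234576) = 617017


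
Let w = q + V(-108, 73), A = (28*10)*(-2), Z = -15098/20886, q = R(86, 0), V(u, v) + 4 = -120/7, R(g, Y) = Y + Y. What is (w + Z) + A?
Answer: -42534967/73101 ≈ -581.87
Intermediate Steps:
R(g, Y) = 2*Y
V(u, v) = -148/7 (V(u, v) = -4 - 120/7 = -148/7)
q = 0 (q = 2*0 = 0)
Z = -7549/10443 (Z = -15098*1/20886 = -7549/10443 ≈ -0.72288)
A = -560 (A = 280*(-2) = -560)
w = -148/7 (w = 0 - 148/7 = -148/7 ≈ -21.143)
(w + Z) + A = (-148/7 - 7549/10443) - 560 = -1598407/73101 - 560 = -42534967/73101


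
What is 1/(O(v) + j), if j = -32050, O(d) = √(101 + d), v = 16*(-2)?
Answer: -32050/1027202431 - √69/1027202431 ≈ -3.1209e-5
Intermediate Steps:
v = -32
1/(O(v) + j) = 1/(√(101 - 32) - 32050) = 1/(√69 - 32050) = 1/(-32050 + √69)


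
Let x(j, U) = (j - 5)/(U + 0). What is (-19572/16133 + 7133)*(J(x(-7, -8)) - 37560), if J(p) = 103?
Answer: -4309694431469/16133 ≈ -2.6714e+8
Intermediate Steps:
x(j, U) = (-5 + j)/U
(-19572/16133 + 7133)*(J(x(-7, -8)) - 37560) = (-19572/16133 + 7133)*(103 - 37560) = (-19572*1/16133 + 7133)*(-37457) = (-19572/16133 + 7133)*(-37457) = (115057117/16133)*(-37457) = -4309694431469/16133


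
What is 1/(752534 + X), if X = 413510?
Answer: 1/1166044 ≈ 8.5760e-7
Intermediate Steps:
1/(752534 + X) = 1/(752534 + 413510) = 1/1166044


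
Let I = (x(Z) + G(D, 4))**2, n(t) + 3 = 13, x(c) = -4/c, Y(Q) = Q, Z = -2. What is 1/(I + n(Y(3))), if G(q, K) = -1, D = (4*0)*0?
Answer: 1/11 ≈ 0.090909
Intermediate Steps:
D = 0 (D = 0*0 = 0)
n(t) = 10 (n(t) = -3 + 13 = 10)
I = 1 (I = (-4/(-2) - 1)**2 = (-4*(-1/2) - 1)**2 = (2 - 1)**2 = 1**2 = 1)
1/(I + n(Y(3))) = 1/(1 + 10) = 1/11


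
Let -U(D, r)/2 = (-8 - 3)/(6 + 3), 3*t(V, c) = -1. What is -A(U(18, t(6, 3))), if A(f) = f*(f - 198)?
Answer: 38720/81 ≈ 478.02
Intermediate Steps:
t(V, c) = -⅓ (t(V, c) = (⅓)*(-1) = -⅓)
U(D, r) = 22/9 (U(D, r) = -2*(-8 - 3)/(6 + 3) = -(-22)/9 = -2*(-11/9) = 22/9)
A(f) = f*(-198 + f)
-A(U(18, t(6, 3))) = -22*(-198 + 22/9)/9 = -22*(-1760)/(9*9) = -1*(-38720/81) = 38720/81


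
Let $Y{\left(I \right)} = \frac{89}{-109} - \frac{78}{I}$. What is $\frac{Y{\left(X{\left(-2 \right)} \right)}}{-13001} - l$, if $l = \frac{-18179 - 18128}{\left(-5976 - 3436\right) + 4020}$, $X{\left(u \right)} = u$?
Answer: $- \frac{51473417967}{7641051728} \approx -6.7364$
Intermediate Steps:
$Y{\left(I \right)} = - \frac{89}{109} - \frac{78}{I}$ ($Y{\left(I \right)} = 89 \left(- \frac{1}{109}\right) - \frac{78}{I} = - \frac{89}{109} - \frac{78}{I}$)
$l = \frac{36307}{5392}$ ($l = - \frac{36307}{-9412 + 4020} = - \frac{36307}{-5392} = \left(-36307\right) \left(- \frac{1}{5392}\right) = \frac{36307}{5392} \approx 6.7335$)
$\frac{Y{\left(X{\left(-2 \right)} \right)}}{-13001} - l = \frac{- \frac{89}{109} - \frac{78}{-2}}{-13001} - \frac{36307}{5392} = \left(- \frac{89}{109} - -39\right) \left(- \frac{1}{13001}\right) - \frac{36307}{5392} = \left(- \frac{89}{109} + 39\right) \left(- \frac{1}{13001}\right) - \frac{36307}{5392} = \frac{4162}{109} \left(- \frac{1}{13001}\right) - \frac{36307}{5392} = - \frac{4162}{1417109} - \frac{36307}{5392} = - \frac{51473417967}{7641051728}$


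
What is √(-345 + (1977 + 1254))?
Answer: √2886 ≈ 53.721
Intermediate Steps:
√(-345 + (1977 + 1254)) = √(-345 + 3231) = √2886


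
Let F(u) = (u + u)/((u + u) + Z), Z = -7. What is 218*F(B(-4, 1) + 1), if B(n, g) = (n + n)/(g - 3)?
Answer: 2180/3 ≈ 726.67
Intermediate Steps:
B(n, g) = 2*n/(-3 + g) (B(n, g) = (2*n)/(-3 + g) = 2*n/(-3 + g))
F(u) = 2*u/(-7 + 2*u) (F(u) = (u + u)/((u + u) - 7) = (2*u)/(2*u - 7) = (2*u)/(-7 + 2*u) = 2*u/(-7 + 2*u))
218*F(B(-4, 1) + 1) = 218*(2*(2*(-4)/(-3 + 1) + 1)/(-7 + 2*(2*(-4)/(-3 + 1) + 1))) = 218*(2*(2*(-4)/(-2) + 1)/(-7 + 2*(2*(-4)/(-2) + 1))) = 218*(2*(2*(-4)*(-1/2) + 1)/(-7 + 2*(2*(-4)*(-1/2) + 1))) = 218*(2*(4 + 1)/(-7 + 2*(4 + 1))) = 218*(2*5/(-7 + 2*5)) = 218*(2*5/(-7 + 10)) = 218*(2*5/3) = 218*(2*5*(1/3)) = 218*(10/3) = 2180/3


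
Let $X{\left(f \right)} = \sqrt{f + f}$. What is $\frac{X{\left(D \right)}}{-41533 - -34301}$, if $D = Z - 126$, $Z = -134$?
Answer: $- \frac{i \sqrt{130}}{3616} \approx - 0.0031531 i$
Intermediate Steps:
$D = -260$ ($D = -134 - 126 = -260$)
$X{\left(f \right)} = \sqrt{2} \sqrt{f}$ ($X{\left(f \right)} = \sqrt{2 f} = \sqrt{2} \sqrt{f}$)
$\frac{X{\left(D \right)}}{-41533 - -34301} = \frac{\sqrt{2} \sqrt{-260}}{-41533 - -34301} = \frac{\sqrt{2} \cdot 2 i \sqrt{65}}{-41533 + 34301} = \frac{2 i \sqrt{130}}{-7232} = 2 i \sqrt{130} \left(- \frac{1}{7232}\right) = - \frac{i \sqrt{130}}{3616}$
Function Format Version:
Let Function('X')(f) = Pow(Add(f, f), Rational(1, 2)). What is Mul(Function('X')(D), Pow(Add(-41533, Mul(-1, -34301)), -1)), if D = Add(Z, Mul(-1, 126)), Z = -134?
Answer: Mul(Rational(-1, 3616), I, Pow(130, Rational(1, 2))) ≈ Mul(-0.0031531, I)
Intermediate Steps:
D = -260 (D = Add(-134, Mul(-1, 126)) = Add(-134, -126) = -260)
Function('X')(f) = Mul(Pow(2, Rational(1, 2)), Pow(f, Rational(1, 2))) (Function('X')(f) = Pow(Mul(2, f), Rational(1, 2)) = Mul(Pow(2, Rational(1, 2)), Pow(f, Rational(1, 2))))
Mul(Function('X')(D), Pow(Add(-41533, Mul(-1, -34301)), -1)) = Mul(Mul(Pow(2, Rational(1, 2)), Pow(-260, Rational(1, 2))), Pow(Add(-41533, Mul(-1, -34301)), -1)) = Mul(Mul(Pow(2, Rational(1, 2)), Mul(2, I, Pow(65, Rational(1, 2)))), Pow(Add(-41533, 34301), -1)) = Mul(Mul(2, I, Pow(130, Rational(1, 2))), Pow(-7232, -1)) = Mul(Mul(2, I, Pow(130, Rational(1, 2))), Rational(-1, 7232)) = Mul(Rational(-1, 3616), I, Pow(130, Rational(1, 2)))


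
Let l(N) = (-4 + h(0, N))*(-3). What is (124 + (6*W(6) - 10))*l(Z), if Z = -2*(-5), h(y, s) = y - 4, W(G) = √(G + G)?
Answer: 2736 + 288*√3 ≈ 3234.8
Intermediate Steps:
W(G) = √2*√G (W(G) = √(2*G) = √2*√G)
h(y, s) = -4 + y
Z = 10
l(N) = 24 (l(N) = (-4 + (-4 + 0))*(-3) = (-4 - 4)*(-3) = -8*(-3) = 24)
(124 + (6*W(6) - 10))*l(Z) = (124 + (6*(√2*√6) - 10))*24 = (124 + (6*(2*√3) - 10))*24 = (124 + (12*√3 - 10))*24 = (124 + (-10 + 12*√3))*24 = (114 + 12*√3)*24 = 2736 + 288*√3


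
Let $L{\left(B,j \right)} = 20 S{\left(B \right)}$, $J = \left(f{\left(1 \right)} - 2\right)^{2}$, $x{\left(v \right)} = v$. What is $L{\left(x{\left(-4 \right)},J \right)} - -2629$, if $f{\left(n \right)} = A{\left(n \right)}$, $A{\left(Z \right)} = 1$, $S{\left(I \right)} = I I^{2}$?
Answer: $1349$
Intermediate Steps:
$S{\left(I \right)} = I^{3}$
$f{\left(n \right)} = 1$
$J = 1$ ($J = \left(1 - 2\right)^{2} = \left(-1\right)^{2} = 1$)
$L{\left(B,j \right)} = 20 B^{3}$
$L{\left(x{\left(-4 \right)},J \right)} - -2629 = 20 \left(-4\right)^{3} - -2629 = 20 \left(-64\right) + 2629 = -1280 + 2629 = 1349$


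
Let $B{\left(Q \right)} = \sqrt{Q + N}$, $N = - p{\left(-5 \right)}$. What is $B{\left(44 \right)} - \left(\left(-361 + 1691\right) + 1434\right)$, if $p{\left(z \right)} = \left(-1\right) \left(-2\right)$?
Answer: $-2764 + \sqrt{42} \approx -2757.5$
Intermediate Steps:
$p{\left(z \right)} = 2$
$N = -2$ ($N = \left(-1\right) 2 = -2$)
$B{\left(Q \right)} = \sqrt{-2 + Q}$ ($B{\left(Q \right)} = \sqrt{Q - 2} = \sqrt{-2 + Q}$)
$B{\left(44 \right)} - \left(\left(-361 + 1691\right) + 1434\right) = \sqrt{-2 + 44} - \left(\left(-361 + 1691\right) + 1434\right) = \sqrt{42} - \left(1330 + 1434\right) = \sqrt{42} - 2764 = -2764 + \sqrt{42}$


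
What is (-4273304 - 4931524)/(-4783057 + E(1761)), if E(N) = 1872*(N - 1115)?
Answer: 9204828/3573745 ≈ 2.5757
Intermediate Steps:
E(N) = -2087280 + 1872*N (E(N) = 1872*(-1115 + N) = -2087280 + 1872*N)
(-4273304 - 4931524)/(-4783057 + E(1761)) = (-4273304 - 4931524)/(-4783057 + (-2087280 + 1872*1761)) = -9204828/(-4783057 + (-2087280 + 3296592)) = -9204828/(-4783057 + 1209312) = -9204828/(-3573745) = -9204828*(-1/3573745) = 9204828/3573745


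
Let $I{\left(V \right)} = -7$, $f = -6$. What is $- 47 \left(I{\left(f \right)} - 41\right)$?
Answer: $2256$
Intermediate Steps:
$- 47 \left(I{\left(f \right)} - 41\right) = - 47 \left(-7 - 41\right) = \left(-47\right) \left(-48\right) = 2256$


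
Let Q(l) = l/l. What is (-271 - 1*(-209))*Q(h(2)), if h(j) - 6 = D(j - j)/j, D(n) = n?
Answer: -62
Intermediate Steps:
h(j) = 6 (h(j) = 6 + (j - j)/j = 6 + 0/j = 6 + 0 = 6)
Q(l) = 1
(-271 - 1*(-209))*Q(h(2)) = (-271 - 1*(-209))*1 = (-271 + 209)*1 = -62*1 = -62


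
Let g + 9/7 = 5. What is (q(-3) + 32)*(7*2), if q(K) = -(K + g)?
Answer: 438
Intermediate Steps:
g = 26/7 (g = -9/7 + 5 = 26/7 ≈ 3.7143)
q(K) = -26/7 - K (q(K) = -(K + 26/7) = -(26/7 + K) = -26/7 - K)
(q(-3) + 32)*(7*2) = ((-26/7 - 1*(-3)) + 32)*(7*2) = ((-26/7 + 3) + 32)*14 = (-5/7 + 32)*14 = (219/7)*14 = 438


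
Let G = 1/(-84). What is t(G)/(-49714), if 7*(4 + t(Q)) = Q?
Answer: 2353/29231832 ≈ 8.0494e-5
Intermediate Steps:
G = -1/84 ≈ -0.011905
t(Q) = -4 + Q/7
t(G)/(-49714) = (-4 + (⅐)*(-1/84))/(-49714) = (-4 - 1/588)*(-1/49714) = -2353/588*(-1/49714) = 2353/29231832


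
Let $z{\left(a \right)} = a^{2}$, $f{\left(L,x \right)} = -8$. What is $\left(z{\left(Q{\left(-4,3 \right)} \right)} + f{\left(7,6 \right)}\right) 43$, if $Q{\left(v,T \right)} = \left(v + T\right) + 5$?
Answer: $344$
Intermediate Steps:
$Q{\left(v,T \right)} = 5 + T + v$ ($Q{\left(v,T \right)} = \left(T + v\right) + 5 = 5 + T + v$)
$\left(z{\left(Q{\left(-4,3 \right)} \right)} + f{\left(7,6 \right)}\right) 43 = \left(\left(5 + 3 - 4\right)^{2} - 8\right) 43 = \left(4^{2} - 8\right) 43 = \left(16 - 8\right) 43 = 8 \cdot 43 = 344$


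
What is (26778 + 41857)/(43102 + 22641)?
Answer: 68635/65743 ≈ 1.0440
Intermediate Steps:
(26778 + 41857)/(43102 + 22641) = 68635/65743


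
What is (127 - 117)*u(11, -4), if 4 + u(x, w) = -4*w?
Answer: 120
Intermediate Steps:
u(x, w) = -4 - 4*w
(127 - 117)*u(11, -4) = (127 - 117)*(-4 - 4*(-4)) = 10*(-4 + 16) = 10*12 = 120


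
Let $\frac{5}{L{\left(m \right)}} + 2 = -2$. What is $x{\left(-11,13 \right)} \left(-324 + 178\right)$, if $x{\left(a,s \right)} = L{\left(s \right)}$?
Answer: $\frac{365}{2} \approx 182.5$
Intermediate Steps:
$L{\left(m \right)} = - \frac{5}{4}$ ($L{\left(m \right)} = \frac{5}{-2 - 2} = \frac{5}{-4} = 5 \left(- \frac{1}{4}\right) = - \frac{5}{4}$)
$x{\left(a,s \right)} = - \frac{5}{4}$
$x{\left(-11,13 \right)} \left(-324 + 178\right) = - \frac{5 \left(-324 + 178\right)}{4} = \left(- \frac{5}{4}\right) \left(-146\right) = \frac{365}{2}$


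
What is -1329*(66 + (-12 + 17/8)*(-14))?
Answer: -1085793/4 ≈ -2.7145e+5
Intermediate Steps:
-1329*(66 + (-12 + 17/8)*(-14)) = -1329*(66 - 79/8*(-14)) = -1329*(66 + 553/4) = -1329*817/4 = -1085793/4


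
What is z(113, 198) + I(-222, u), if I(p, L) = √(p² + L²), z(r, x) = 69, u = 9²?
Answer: 69 + 3*√6205 ≈ 305.32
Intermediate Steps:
u = 81
I(p, L) = √(L² + p²)
z(113, 198) + I(-222, u) = 69 + √(81² + (-222)²) = 69 + √(6561 + 49284) = 69 + √55845 = 69 + 3*√6205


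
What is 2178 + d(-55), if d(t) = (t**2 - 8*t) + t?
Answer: 5588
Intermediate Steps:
d(t) = t**2 - 7*t
2178 + d(-55) = 2178 - 55*(-7 - 55) = 2178 - 55*(-62) = 2178 + 3410 = 5588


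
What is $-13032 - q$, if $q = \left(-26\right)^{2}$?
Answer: $-13708$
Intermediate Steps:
$q = 676$
$-13032 - q = -13032 - 676 = -13708$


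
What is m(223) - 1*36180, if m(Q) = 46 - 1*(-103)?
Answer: -36031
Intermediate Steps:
m(Q) = 149 (m(Q) = 46 + 103 = 149)
m(223) - 1*36180 = 149 - 1*36180 = 149 - 36180 = -36031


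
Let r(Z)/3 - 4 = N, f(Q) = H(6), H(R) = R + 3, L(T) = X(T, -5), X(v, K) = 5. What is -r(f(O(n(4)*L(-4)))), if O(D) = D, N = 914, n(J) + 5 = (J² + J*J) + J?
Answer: -2754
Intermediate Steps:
L(T) = 5
n(J) = -5 + J + 2*J² (n(J) = -5 + ((J² + J*J) + J) = -5 + ((J² + J²) + J) = -5 + (2*J² + J) = -5 + (J + 2*J²) = -5 + J + 2*J²)
H(R) = 3 + R
f(Q) = 9 (f(Q) = 3 + 6 = 9)
r(Z) = 2754 (r(Z) = 12 + 3*914 = 12 + 2742 = 2754)
-r(f(O(n(4)*L(-4)))) = -1*2754 = -2754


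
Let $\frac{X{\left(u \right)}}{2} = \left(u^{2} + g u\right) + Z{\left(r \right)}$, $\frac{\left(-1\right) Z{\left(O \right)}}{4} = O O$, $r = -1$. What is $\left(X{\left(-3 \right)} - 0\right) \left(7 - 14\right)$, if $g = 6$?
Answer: $182$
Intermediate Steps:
$Z{\left(O \right)} = - 4 O^{2}$ ($Z{\left(O \right)} = - 4 O O = - 4 O^{2}$)
$X{\left(u \right)} = -8 + 2 u^{2} + 12 u$ ($X{\left(u \right)} = 2 \left(\left(u^{2} + 6 u\right) - 4 \left(-1\right)^{2}\right) = 2 \left(\left(u^{2} + 6 u\right) - 4\right) = 2 \left(-4 + u^{2} + 6 u\right) = -8 + 2 u^{2} + 12 u$)
$\left(X{\left(-3 \right)} - 0\right) \left(7 - 14\right) = \left(\left(-8 + 2 \left(-3\right)^{2} + 12 \left(-3\right)\right) - 0\right) \left(7 - 14\right) = \left(\left(-8 + 2 \cdot 9 - 36\right) + 0\right) \left(-7\right) = \left(\left(-8 + 18 - 36\right) + 0\right) \left(-7\right) = \left(-26 + 0\right) \left(-7\right) = \left(-26\right) \left(-7\right) = 182$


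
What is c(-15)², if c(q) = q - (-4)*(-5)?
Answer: 1225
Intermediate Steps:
c(q) = -20 + q (c(q) = q - 1*20 = q - 20 = -20 + q)
c(-15)² = (-20 - 15)² = (-35)² = 1225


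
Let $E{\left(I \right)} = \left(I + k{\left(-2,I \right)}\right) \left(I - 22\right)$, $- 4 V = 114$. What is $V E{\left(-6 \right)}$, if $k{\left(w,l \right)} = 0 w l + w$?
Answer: $-6384$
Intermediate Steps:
$V = - \frac{57}{2}$ ($V = \left(- \frac{1}{4}\right) 114 = - \frac{57}{2} \approx -28.5$)
$k{\left(w,l \right)} = w$ ($k{\left(w,l \right)} = 0 l + w = 0 + w = w$)
$E{\left(I \right)} = \left(-22 + I\right) \left(-2 + I\right)$ ($E{\left(I \right)} = \left(I - 2\right) \left(I - 22\right) = \left(-2 + I\right) \left(-22 + I\right) = \left(-22 + I\right) \left(-2 + I\right)$)
$V E{\left(-6 \right)} = - \frac{57 \left(44 + \left(-6\right)^{2} - -144\right)}{2} = - \frac{57 \left(44 + 36 + 144\right)}{2} = \left(- \frac{57}{2}\right) 224 = -6384$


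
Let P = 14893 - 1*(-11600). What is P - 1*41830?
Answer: -15337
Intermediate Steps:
P = 26493 (P = 14893 + 11600 = 26493)
P - 1*41830 = 26493 - 1*41830 = 26493 - 41830 = -15337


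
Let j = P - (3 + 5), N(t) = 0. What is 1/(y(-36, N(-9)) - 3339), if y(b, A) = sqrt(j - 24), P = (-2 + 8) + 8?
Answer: -371/1238771 - I*sqrt(2)/3716313 ≈ -0.00029949 - 3.8054e-7*I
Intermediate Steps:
P = 14 (P = 6 + 8 = 14)
j = 6 (j = 14 - (3 + 5) = 14 - 1*8 = 14 - 8 = 6)
y(b, A) = 3*I*sqrt(2) (y(b, A) = sqrt(6 - 24) = sqrt(-18) = 3*I*sqrt(2))
1/(y(-36, N(-9)) - 3339) = 1/(3*I*sqrt(2) - 3339) = 1/(-3339 + 3*I*sqrt(2))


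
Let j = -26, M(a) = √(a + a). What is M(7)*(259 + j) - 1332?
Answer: -1332 + 233*√14 ≈ -460.19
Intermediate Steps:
M(a) = √2*√a (M(a) = √(2*a) = √2*√a)
M(7)*(259 + j) - 1332 = (√2*√7)*(259 - 26) - 1332 = √14*233 - 1332 = 233*√14 - 1332 = -1332 + 233*√14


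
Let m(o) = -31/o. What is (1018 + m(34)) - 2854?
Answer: -62455/34 ≈ -1836.9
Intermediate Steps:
(1018 + m(34)) - 2854 = (1018 - 31/34) - 2854 = 34581/34 - 2854 = -62455/34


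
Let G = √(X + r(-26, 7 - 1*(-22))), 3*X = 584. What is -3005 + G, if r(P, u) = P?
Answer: -3005 + √1518/3 ≈ -2992.0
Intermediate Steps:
X = 584/3 (X = (⅓)*584 = 584/3 ≈ 194.67)
G = √1518/3 (G = √(584/3 - 26) = √(506/3) = √1518/3 ≈ 12.987)
-3005 + G = -3005 + √1518/3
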